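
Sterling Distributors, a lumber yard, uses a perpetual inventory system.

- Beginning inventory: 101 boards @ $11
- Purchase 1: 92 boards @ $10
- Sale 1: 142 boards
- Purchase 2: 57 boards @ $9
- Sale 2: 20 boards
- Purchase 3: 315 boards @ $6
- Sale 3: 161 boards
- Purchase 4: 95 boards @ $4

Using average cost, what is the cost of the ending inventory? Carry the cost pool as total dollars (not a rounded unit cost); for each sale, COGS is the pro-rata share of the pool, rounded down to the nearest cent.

Ending inventory = $2,028.55

After Beginning: 101 on hand, pool $1,111.00 (≈ $11.0000 each)
After Purchase 1: 193 on hand, pool $2,031.00 (≈ $10.5233 each)
Sale 1, sell 142: 142/193 × $2,031.00 → $1,494.31
After Purchase 2: 108 on hand, pool $1,049.69 (≈ $9.7194 each)
Sale 2, sell 20: 20/108 × $1,049.69 → $194.38
After Purchase 3: 403 on hand, pool $2,745.31 (≈ $6.8122 each)
Sale 3, sell 161: 161/403 × $2,745.31 → $1,096.76
After Purchase 4: 337 on hand, pool $2,028.55 (≈ $6.0194 each)
Total COGS = $1,494.31 + $194.38 + $1,096.76 = $2,785.45
Ending inventory (cost pool remaining) = $2,028.55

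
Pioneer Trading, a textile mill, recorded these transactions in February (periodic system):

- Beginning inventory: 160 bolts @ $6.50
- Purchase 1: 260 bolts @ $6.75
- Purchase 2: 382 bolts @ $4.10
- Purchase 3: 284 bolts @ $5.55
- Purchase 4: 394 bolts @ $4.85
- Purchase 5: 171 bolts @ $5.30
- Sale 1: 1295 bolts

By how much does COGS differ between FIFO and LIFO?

$559.45

FIFO COGS: 160 @ $6.50 + 260 @ $6.75 + 382 @ $4.10 + 284 @ $5.55 + 209 @ $4.85 = $6,951.05
LIFO COGS: 171 @ $5.30 + 394 @ $4.85 + 284 @ $5.55 + 382 @ $4.10 + 64 @ $6.75 = $6,391.60
Difference = |$6,951.05 − $6,391.60| = $559.45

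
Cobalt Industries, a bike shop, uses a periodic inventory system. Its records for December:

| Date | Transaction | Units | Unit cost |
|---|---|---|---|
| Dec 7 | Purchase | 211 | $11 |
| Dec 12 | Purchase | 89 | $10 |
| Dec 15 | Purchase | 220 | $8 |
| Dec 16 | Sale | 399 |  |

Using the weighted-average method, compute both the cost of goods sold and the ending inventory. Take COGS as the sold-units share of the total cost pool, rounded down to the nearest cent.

Dec 16, sell 399: 399/520 × $4,971.00 → $3,814.28
Ending inventory (cost pool remaining) = $1,156.72

COGS = $3,814.28; ending inventory = $1,156.72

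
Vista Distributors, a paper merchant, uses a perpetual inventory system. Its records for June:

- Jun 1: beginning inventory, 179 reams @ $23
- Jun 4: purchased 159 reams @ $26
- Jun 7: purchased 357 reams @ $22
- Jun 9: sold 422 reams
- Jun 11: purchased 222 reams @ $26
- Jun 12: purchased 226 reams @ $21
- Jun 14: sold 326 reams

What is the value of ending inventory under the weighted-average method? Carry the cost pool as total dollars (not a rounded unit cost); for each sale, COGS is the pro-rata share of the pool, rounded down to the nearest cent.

Ending inventory = $9,228.07

After Jun 1: 179 on hand, pool $4,117.00 (≈ $23.0000 each)
After Jun 4: 338 on hand, pool $8,251.00 (≈ $24.4112 each)
After Jun 7: 695 on hand, pool $16,105.00 (≈ $23.1727 each)
Jun 9, sell 422: 422/695 × $16,105.00 → $9,778.86
After Jun 11: 495 on hand, pool $12,098.14 (≈ $24.4407 each)
After Jun 12: 721 on hand, pool $16,844.14 (≈ $23.3622 each)
Jun 14, sell 326: 326/721 × $16,844.14 → $7,616.07
Total COGS = $9,778.86 + $7,616.07 = $17,394.93
Ending inventory (cost pool remaining) = $9,228.07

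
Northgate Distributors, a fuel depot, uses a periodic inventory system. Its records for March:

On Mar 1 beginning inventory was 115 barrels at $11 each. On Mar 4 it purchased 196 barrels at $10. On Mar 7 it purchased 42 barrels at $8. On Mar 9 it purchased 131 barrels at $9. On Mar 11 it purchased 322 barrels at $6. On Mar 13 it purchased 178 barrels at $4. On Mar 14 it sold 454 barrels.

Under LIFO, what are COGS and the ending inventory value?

Mar 14, 454 sold [LIFO — newest first]: 178 @ $4 + 276 @ $6 = $2,368
Ending inventory: 115 @ $11 + 196 @ $10 + 42 @ $8 + 131 @ $9 + 46 @ $6 = $5,016

COGS = $2,368; ending inventory = $5,016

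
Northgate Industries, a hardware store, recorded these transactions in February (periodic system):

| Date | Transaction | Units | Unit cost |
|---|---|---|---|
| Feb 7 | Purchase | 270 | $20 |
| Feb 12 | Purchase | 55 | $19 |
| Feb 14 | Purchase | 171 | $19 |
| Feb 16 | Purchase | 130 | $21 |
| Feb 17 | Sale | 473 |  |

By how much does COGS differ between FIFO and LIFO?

FIFO COGS: 270 @ $20 + 55 @ $19 + 148 @ $19 = $9,257
LIFO COGS: 130 @ $21 + 171 @ $19 + 55 @ $19 + 117 @ $20 = $9,364
Difference = |$9,257 − $9,364| = $107

$107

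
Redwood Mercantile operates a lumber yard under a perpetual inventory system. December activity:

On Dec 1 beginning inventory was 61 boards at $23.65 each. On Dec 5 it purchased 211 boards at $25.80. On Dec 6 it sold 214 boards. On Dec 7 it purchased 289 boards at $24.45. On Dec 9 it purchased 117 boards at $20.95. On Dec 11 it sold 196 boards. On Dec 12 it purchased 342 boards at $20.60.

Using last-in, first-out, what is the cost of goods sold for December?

COGS = $9,897.45

Dec 6, 214 sold [LIFO — newest first]: 211 @ $25.80 + 3 @ $23.65 = $5,514.75
Dec 11, 196 sold [LIFO — newest first]: 117 @ $20.95 + 79 @ $24.45 = $4,382.70
Total COGS = $5,514.75 + $4,382.70 = $9,897.45
Ending inventory: 58 @ $23.65 + 210 @ $24.45 + 342 @ $20.60 = $13,551.40
Check: goods available $23,448.85 = COGS $9,897.45 + ending $13,551.40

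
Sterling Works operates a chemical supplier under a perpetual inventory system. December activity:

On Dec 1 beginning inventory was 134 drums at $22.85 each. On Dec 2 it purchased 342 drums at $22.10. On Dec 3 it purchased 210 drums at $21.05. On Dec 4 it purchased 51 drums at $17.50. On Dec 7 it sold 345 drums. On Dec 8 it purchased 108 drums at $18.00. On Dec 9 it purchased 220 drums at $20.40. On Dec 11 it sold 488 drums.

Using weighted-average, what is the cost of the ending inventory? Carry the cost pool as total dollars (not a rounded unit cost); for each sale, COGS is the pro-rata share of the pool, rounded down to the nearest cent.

After Dec 1: 134 on hand, pool $3,061.90 (≈ $22.8500 each)
After Dec 2: 476 on hand, pool $10,620.10 (≈ $22.3111 each)
After Dec 3: 686 on hand, pool $15,040.60 (≈ $21.9251 each)
After Dec 4: 737 on hand, pool $15,933.10 (≈ $21.6189 each)
Dec 7, sell 345: 345/737 × $15,933.10 → $7,458.50
After Dec 8: 500 on hand, pool $10,418.60 (≈ $20.8372 each)
After Dec 9: 720 on hand, pool $14,906.60 (≈ $20.7036 each)
Dec 11, sell 488: 488/720 × $14,906.60 → $10,103.36
Total COGS = $7,458.50 + $10,103.36 = $17,561.86
Ending inventory (cost pool remaining) = $4,803.24

Ending inventory = $4,803.24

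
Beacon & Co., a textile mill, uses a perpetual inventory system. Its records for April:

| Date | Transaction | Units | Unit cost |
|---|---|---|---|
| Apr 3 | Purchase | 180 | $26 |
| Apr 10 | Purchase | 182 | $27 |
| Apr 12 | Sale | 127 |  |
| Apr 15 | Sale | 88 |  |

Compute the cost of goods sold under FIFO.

Apr 12, 127 sold [FIFO — oldest first]: 127 @ $26 = $3,302
Apr 15, 88 sold [FIFO — oldest first]: 53 @ $26 + 35 @ $27 = $2,323
Total COGS = $3,302 + $2,323 = $5,625
Ending inventory: 147 @ $27 = $3,969

COGS = $5,625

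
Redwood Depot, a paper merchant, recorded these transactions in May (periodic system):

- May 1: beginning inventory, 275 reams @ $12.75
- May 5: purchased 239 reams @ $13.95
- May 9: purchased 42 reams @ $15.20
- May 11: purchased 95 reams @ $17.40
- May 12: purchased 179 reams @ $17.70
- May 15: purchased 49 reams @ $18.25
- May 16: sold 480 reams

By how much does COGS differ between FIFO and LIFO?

FIFO COGS: 275 @ $12.75 + 205 @ $13.95 = $6,366.00
LIFO COGS: 49 @ $18.25 + 179 @ $17.70 + 95 @ $17.40 + 42 @ $15.20 + 115 @ $13.95 = $7,958.20
Difference = |$6,366.00 − $7,958.20| = $1,592.20

$1,592.20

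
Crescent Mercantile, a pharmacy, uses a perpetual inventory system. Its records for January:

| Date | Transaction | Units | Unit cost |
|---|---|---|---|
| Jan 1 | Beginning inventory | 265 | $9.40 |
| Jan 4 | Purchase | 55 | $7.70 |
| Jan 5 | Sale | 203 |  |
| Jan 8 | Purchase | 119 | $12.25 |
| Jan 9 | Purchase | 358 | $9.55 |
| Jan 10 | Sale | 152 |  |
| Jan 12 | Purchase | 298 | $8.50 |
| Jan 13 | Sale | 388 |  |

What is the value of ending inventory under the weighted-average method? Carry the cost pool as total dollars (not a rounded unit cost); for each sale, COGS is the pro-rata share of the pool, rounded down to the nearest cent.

After Jan 1: 265 on hand, pool $2,491.00 (≈ $9.4000 each)
After Jan 4: 320 on hand, pool $2,914.50 (≈ $9.1078 each)
Jan 5, sell 203: 203/320 × $2,914.50 → $1,848.88
After Jan 8: 236 on hand, pool $2,523.37 (≈ $10.6922 each)
After Jan 9: 594 on hand, pool $5,942.27 (≈ $10.0038 each)
Jan 10, sell 152: 152/594 × $5,942.27 → $1,520.58
After Jan 12: 740 on hand, pool $6,954.69 (≈ $9.3982 each)
Jan 13, sell 388: 388/740 × $6,954.69 → $3,646.51
Total COGS = $1,848.88 + $1,520.58 + $3,646.51 = $7,015.97
Ending inventory (cost pool remaining) = $3,308.18

Ending inventory = $3,308.18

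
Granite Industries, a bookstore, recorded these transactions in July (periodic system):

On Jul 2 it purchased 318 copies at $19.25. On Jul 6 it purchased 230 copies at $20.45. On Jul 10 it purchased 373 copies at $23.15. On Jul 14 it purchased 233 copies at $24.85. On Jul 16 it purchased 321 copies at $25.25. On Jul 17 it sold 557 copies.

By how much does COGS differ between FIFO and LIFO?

FIFO COGS: 318 @ $19.25 + 230 @ $20.45 + 9 @ $23.15 = $11,033.35
LIFO COGS: 321 @ $25.25 + 233 @ $24.85 + 3 @ $23.15 = $13,964.75
Difference = |$11,033.35 − $13,964.75| = $2,931.40

$2,931.40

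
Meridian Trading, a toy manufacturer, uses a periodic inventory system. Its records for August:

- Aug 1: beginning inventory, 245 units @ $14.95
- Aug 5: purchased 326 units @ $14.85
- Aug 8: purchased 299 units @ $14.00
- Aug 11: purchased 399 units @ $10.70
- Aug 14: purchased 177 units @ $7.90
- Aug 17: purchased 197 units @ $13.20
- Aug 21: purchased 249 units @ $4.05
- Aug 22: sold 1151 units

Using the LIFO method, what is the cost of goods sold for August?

COGS = $11,082.45

Aug 22, 1151 sold [LIFO — newest first]: 249 @ $4.05 + 197 @ $13.20 + 177 @ $7.90 + 399 @ $10.70 + 129 @ $14.00 = $11,082.45
Ending inventory: 245 @ $14.95 + 326 @ $14.85 + 170 @ $14.00 = $10,883.85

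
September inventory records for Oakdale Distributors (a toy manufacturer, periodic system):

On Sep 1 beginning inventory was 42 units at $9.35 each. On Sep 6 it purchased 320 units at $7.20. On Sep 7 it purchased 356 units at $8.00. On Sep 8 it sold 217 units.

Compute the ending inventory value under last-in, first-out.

Ending inventory = $3,808.70

Sep 8, 217 sold [LIFO — newest first]: 217 @ $8.00 = $1,736.00
Ending inventory: 42 @ $9.35 + 320 @ $7.20 + 139 @ $8.00 = $3,808.70
Check: goods available $5,544.70 = COGS $1,736.00 + ending $3,808.70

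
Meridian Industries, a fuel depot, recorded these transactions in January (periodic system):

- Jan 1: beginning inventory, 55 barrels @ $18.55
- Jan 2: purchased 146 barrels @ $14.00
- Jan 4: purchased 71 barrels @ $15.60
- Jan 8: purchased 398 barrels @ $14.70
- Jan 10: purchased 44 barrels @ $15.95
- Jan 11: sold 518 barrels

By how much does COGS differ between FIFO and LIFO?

FIFO COGS: 55 @ $18.55 + 146 @ $14.00 + 71 @ $15.60 + 246 @ $14.70 = $7,788.05
LIFO COGS: 44 @ $15.95 + 398 @ $14.70 + 71 @ $15.60 + 5 @ $14.00 = $7,730.00
Difference = |$7,788.05 − $7,730.00| = $58.05

$58.05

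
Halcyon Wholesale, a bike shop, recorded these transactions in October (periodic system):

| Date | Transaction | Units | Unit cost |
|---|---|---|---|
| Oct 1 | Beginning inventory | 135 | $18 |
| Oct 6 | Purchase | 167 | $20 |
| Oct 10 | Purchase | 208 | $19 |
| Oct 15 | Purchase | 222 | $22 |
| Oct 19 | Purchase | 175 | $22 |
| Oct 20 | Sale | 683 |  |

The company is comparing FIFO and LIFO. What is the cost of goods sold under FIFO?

FIFO COGS: 135 @ $18 + 167 @ $20 + 208 @ $19 + 173 @ $22 = $13,528
LIFO COGS: 175 @ $22 + 222 @ $22 + 208 @ $19 + 78 @ $20 = $14,246

COGS = $13,528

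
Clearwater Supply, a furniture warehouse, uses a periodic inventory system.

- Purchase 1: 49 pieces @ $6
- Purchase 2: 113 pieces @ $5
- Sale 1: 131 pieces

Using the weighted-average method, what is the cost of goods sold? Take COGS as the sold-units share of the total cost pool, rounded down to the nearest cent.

Sale 1, sell 131: 131/162 × $859.00 → $694.62
Ending inventory (cost pool remaining) = $164.38
Check: goods available $859.00 = COGS $694.62 + ending $164.38

COGS = $694.62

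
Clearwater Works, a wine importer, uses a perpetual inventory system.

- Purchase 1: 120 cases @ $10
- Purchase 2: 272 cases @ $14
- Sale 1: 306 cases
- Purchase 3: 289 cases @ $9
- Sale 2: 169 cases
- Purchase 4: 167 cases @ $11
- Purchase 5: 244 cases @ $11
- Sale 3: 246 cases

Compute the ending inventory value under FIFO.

Ending inventory = $4,081

Sale 1 (306) [FIFO — oldest first]: 120 @ $10 + 186 @ $14 = $3,804
Sale 2 (169) [FIFO — oldest first]: 86 @ $14 + 83 @ $9 = $1,951
Sale 3 (246) [FIFO — oldest first]: 206 @ $9 + 40 @ $11 = $2,294
Total COGS = $3,804 + $1,951 + $2,294 = $8,049
Ending inventory: 127 @ $11 + 244 @ $11 = $4,081
Check: goods available $12,130 = COGS $8,049 + ending $4,081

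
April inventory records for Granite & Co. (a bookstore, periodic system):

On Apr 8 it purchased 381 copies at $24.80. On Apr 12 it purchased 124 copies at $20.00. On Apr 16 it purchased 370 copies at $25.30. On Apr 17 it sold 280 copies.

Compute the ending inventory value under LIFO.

Ending inventory = $14,205.80

Apr 17, 280 sold [LIFO — newest first]: 280 @ $25.30 = $7,084.00
Ending inventory: 381 @ $24.80 + 124 @ $20.00 + 90 @ $25.30 = $14,205.80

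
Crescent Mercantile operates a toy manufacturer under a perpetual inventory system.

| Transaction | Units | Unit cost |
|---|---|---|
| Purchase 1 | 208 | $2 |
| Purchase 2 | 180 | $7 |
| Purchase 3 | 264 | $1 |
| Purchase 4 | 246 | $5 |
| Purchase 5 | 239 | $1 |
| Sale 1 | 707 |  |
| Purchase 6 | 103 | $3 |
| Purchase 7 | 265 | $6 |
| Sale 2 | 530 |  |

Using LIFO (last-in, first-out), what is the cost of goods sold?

Sale 1 (707) [LIFO — newest first]: 239 @ $1 + 246 @ $5 + 222 @ $1 = $1,691
Sale 2 (530) [LIFO — newest first]: 265 @ $6 + 103 @ $3 + 42 @ $1 + 120 @ $7 = $2,781
Total COGS = $1,691 + $2,781 = $4,472
Ending inventory: 208 @ $2 + 60 @ $7 = $836

COGS = $4,472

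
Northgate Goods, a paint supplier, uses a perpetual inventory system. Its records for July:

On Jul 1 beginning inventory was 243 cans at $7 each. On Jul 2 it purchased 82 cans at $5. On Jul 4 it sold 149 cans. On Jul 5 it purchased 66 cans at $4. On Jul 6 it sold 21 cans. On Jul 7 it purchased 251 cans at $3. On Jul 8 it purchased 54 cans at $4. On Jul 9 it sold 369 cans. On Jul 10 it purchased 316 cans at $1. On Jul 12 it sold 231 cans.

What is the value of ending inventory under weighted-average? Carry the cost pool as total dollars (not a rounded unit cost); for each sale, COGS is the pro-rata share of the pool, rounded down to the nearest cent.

Ending inventory = $505.90

After Jul 1: 243 on hand, pool $1,701.00 (≈ $7.0000 each)
After Jul 2: 325 on hand, pool $2,111.00 (≈ $6.4954 each)
Jul 4, sell 149: 149/325 × $2,111.00 → $967.81
After Jul 5: 242 on hand, pool $1,407.19 (≈ $5.8148 each)
Jul 6, sell 21: 21/242 × $1,407.19 → $122.11
After Jul 7: 472 on hand, pool $2,038.08 (≈ $4.3180 each)
After Jul 8: 526 on hand, pool $2,254.08 (≈ $4.2853 each)
Jul 9, sell 369: 369/526 × $2,254.08 → $1,581.28
After Jul 10: 473 on hand, pool $988.80 (≈ $2.0905 each)
Jul 12, sell 231: 231/473 × $988.80 → $482.90
Total COGS = $967.81 + $122.11 + $1,581.28 + $482.90 = $3,154.10
Ending inventory (cost pool remaining) = $505.90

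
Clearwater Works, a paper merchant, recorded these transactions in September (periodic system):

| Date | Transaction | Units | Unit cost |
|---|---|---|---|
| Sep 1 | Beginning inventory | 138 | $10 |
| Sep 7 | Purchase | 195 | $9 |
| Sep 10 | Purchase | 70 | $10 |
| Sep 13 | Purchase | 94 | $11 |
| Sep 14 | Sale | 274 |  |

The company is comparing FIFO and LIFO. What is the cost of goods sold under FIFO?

FIFO COGS: 138 @ $10 + 136 @ $9 = $2,604
LIFO COGS: 94 @ $11 + 70 @ $10 + 110 @ $9 = $2,724

COGS = $2,604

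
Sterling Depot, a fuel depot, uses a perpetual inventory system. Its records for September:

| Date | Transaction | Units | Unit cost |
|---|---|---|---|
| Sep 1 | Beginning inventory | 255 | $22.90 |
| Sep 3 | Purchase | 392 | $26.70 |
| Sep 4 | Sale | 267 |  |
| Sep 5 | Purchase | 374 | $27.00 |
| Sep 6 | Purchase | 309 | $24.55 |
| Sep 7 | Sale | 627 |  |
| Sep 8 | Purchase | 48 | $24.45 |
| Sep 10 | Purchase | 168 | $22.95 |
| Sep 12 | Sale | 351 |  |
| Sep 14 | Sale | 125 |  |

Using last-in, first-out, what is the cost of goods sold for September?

COGS = $34,988.65

Sep 4, 267 sold [LIFO — newest first]: 267 @ $26.70 = $7,128.90
Sep 7, 627 sold [LIFO — newest first]: 309 @ $24.55 + 318 @ $27.00 = $16,171.95
Sep 12, 351 sold [LIFO — newest first]: 168 @ $22.95 + 48 @ $24.45 + 56 @ $27.00 + 79 @ $26.70 = $8,650.50
Sep 14, 125 sold [LIFO — newest first]: 46 @ $26.70 + 79 @ $22.90 = $3,037.30
Total COGS = $7,128.90 + $16,171.95 + $8,650.50 + $3,037.30 = $34,988.65
Ending inventory: 176 @ $22.90 = $4,030.40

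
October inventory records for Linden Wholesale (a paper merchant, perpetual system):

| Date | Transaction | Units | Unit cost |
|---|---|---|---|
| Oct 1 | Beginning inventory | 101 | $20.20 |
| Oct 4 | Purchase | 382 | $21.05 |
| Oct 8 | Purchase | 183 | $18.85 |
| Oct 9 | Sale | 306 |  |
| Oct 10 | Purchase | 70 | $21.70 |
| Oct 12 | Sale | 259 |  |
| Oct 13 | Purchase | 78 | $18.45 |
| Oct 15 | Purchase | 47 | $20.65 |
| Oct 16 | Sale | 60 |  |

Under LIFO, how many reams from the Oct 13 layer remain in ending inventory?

Oct 9, 306 sold [LIFO — newest first]: 183 @ $18.85 + 123 @ $21.05 = $6,038.70
Oct 12, 259 sold [LIFO — newest first]: 70 @ $21.70 + 189 @ $21.05 = $5,497.45
Oct 16, 60 sold [LIFO — newest first]: 47 @ $20.65 + 13 @ $18.45 = $1,210.40
Total COGS = $6,038.70 + $5,497.45 + $1,210.40 = $12,746.55
Ending inventory: 101 @ $20.20 + 70 @ $21.05 + 65 @ $18.45 = $4,712.95

65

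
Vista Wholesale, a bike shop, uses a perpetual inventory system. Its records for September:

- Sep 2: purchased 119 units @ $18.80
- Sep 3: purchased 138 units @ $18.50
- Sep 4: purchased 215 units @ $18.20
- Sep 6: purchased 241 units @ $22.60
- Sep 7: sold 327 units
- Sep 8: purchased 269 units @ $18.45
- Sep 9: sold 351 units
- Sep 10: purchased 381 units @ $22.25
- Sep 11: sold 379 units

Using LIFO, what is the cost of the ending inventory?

Sep 7, 327 sold [LIFO — newest first]: 241 @ $22.60 + 86 @ $18.20 = $7,011.80
Sep 9, 351 sold [LIFO — newest first]: 269 @ $18.45 + 82 @ $18.20 = $6,455.45
Sep 11, 379 sold [LIFO — newest first]: 379 @ $22.25 = $8,432.75
Total COGS = $7,011.80 + $6,455.45 + $8,432.75 = $21,900.00
Ending inventory: 119 @ $18.80 + 138 @ $18.50 + 47 @ $18.20 + 2 @ $22.25 = $5,690.10

Ending inventory = $5,690.10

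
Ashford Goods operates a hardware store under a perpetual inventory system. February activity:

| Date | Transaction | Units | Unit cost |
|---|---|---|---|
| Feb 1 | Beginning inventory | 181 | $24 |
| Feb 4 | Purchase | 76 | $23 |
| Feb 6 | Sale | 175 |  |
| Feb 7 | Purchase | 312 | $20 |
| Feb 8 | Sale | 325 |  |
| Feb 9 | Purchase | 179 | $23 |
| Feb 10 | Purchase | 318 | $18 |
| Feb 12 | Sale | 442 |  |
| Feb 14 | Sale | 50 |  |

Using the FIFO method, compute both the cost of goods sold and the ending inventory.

COGS = $20,841; ending inventory = $1,332

Feb 6, 175 sold [FIFO — oldest first]: 175 @ $24 = $4,200
Feb 8, 325 sold [FIFO — oldest first]: 6 @ $24 + 76 @ $23 + 243 @ $20 = $6,752
Feb 12, 442 sold [FIFO — oldest first]: 69 @ $20 + 179 @ $23 + 194 @ $18 = $8,989
Feb 14, 50 sold [FIFO — oldest first]: 50 @ $18 = $900
Total COGS = $4,200 + $6,752 + $8,989 + $900 = $20,841
Ending inventory: 74 @ $18 = $1,332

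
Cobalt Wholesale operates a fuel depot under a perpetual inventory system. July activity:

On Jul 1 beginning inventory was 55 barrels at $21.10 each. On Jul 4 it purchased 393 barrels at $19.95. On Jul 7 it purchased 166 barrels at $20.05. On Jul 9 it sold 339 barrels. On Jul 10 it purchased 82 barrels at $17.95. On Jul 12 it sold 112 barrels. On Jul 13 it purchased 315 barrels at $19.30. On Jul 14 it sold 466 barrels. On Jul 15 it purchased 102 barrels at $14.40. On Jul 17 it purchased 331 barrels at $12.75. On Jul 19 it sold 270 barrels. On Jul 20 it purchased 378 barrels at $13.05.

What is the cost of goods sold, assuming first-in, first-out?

Jul 9, 339 sold [FIFO — oldest first]: 55 @ $21.10 + 284 @ $19.95 = $6,826.30
Jul 12, 112 sold [FIFO — oldest first]: 109 @ $19.95 + 3 @ $20.05 = $2,234.70
Jul 14, 466 sold [FIFO — oldest first]: 163 @ $20.05 + 82 @ $17.95 + 221 @ $19.30 = $9,005.35
Jul 19, 270 sold [FIFO — oldest first]: 94 @ $19.30 + 102 @ $14.40 + 74 @ $12.75 = $4,226.50
Total COGS = $6,826.30 + $2,234.70 + $9,005.35 + $4,226.50 = $22,292.85
Ending inventory: 257 @ $12.75 + 378 @ $13.05 = $8,209.65
Check: goods available $30,502.50 = COGS $22,292.85 + ending $8,209.65

COGS = $22,292.85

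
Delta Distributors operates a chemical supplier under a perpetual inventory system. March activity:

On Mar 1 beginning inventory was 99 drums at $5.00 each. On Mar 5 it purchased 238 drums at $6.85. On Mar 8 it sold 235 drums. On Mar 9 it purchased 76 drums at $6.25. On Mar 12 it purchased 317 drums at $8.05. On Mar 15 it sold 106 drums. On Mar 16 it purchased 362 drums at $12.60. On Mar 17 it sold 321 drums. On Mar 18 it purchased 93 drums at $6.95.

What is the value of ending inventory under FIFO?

Ending inventory = $5,754.95

Mar 8, 235 sold [FIFO — oldest first]: 99 @ $5.00 + 136 @ $6.85 = $1,426.60
Mar 15, 106 sold [FIFO — oldest first]: 102 @ $6.85 + 4 @ $6.25 = $723.70
Mar 17, 321 sold [FIFO — oldest first]: 72 @ $6.25 + 249 @ $8.05 = $2,454.45
Total COGS = $1,426.60 + $723.70 + $2,454.45 = $4,604.75
Ending inventory: 68 @ $8.05 + 362 @ $12.60 + 93 @ $6.95 = $5,754.95
Check: goods available $10,359.70 = COGS $4,604.75 + ending $5,754.95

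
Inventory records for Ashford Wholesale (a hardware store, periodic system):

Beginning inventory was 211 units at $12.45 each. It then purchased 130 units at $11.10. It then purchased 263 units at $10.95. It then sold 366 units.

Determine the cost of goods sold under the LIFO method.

Sale 1 (366) [LIFO — newest first]: 263 @ $10.95 + 103 @ $11.10 = $4,023.15
Ending inventory: 211 @ $12.45 + 27 @ $11.10 = $2,926.65
Check: goods available $6,949.80 = COGS $4,023.15 + ending $2,926.65

COGS = $4,023.15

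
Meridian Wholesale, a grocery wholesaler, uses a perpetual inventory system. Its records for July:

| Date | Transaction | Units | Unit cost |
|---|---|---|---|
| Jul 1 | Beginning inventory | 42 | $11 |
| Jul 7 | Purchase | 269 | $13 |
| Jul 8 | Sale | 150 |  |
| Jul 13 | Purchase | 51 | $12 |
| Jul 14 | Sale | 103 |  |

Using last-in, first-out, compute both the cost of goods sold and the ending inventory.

COGS = $3,238; ending inventory = $1,333

Jul 8, 150 sold [LIFO — newest first]: 150 @ $13 = $1,950
Jul 14, 103 sold [LIFO — newest first]: 51 @ $12 + 52 @ $13 = $1,288
Total COGS = $1,950 + $1,288 = $3,238
Ending inventory: 42 @ $11 + 67 @ $13 = $1,333
Check: goods available $4,571 = COGS $3,238 + ending $1,333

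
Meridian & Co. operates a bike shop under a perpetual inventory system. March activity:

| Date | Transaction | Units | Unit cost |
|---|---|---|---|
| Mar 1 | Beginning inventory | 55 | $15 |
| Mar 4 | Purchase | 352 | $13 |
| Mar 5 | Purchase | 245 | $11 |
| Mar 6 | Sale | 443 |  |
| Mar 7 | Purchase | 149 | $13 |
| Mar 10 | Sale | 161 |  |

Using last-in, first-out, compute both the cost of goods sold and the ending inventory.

Mar 6, 443 sold [LIFO — newest first]: 245 @ $11 + 198 @ $13 = $5,269
Mar 10, 161 sold [LIFO — newest first]: 149 @ $13 + 12 @ $13 = $2,093
Total COGS = $5,269 + $2,093 = $7,362
Ending inventory: 55 @ $15 + 142 @ $13 = $2,671
Check: goods available $10,033 = COGS $7,362 + ending $2,671

COGS = $7,362; ending inventory = $2,671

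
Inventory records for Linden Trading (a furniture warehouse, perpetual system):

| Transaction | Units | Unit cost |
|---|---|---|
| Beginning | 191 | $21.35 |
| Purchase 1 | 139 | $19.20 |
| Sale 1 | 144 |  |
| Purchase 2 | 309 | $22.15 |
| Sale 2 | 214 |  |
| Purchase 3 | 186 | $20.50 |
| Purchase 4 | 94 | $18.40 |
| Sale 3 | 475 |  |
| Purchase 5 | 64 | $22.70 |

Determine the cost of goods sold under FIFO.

COGS = $17,551.20

Sale 1 (144) [FIFO — oldest first]: 144 @ $21.35 = $3,074.40
Sale 2 (214) [FIFO — oldest first]: 47 @ $21.35 + 139 @ $19.20 + 28 @ $22.15 = $4,292.45
Sale 3 (475) [FIFO — oldest first]: 281 @ $22.15 + 186 @ $20.50 + 8 @ $18.40 = $10,184.35
Total COGS = $3,074.40 + $4,292.45 + $10,184.35 = $17,551.20
Ending inventory: 86 @ $18.40 + 64 @ $22.70 = $3,035.20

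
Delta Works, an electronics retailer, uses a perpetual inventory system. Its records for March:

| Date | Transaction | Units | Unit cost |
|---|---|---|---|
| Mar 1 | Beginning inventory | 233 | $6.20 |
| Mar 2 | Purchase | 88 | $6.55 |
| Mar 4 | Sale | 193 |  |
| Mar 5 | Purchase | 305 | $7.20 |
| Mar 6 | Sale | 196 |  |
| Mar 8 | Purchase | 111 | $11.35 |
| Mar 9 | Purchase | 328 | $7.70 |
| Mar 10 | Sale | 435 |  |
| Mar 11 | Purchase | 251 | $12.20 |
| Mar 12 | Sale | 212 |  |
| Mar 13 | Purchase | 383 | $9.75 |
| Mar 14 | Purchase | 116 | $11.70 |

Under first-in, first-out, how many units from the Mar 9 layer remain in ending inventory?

Mar 4, 193 sold [FIFO — oldest first]: 193 @ $6.20 = $1,196.60
Mar 6, 196 sold [FIFO — oldest first]: 40 @ $6.20 + 88 @ $6.55 + 68 @ $7.20 = $1,314.00
Mar 10, 435 sold [FIFO — oldest first]: 237 @ $7.20 + 111 @ $11.35 + 87 @ $7.70 = $3,636.15
Mar 12, 212 sold [FIFO — oldest first]: 212 @ $7.70 = $1,632.40
Total COGS = $1,196.60 + $1,314.00 + $3,636.15 + $1,632.40 = $7,779.15
Ending inventory: 29 @ $7.70 + 251 @ $12.20 + 383 @ $9.75 + 116 @ $11.70 = $8,376.95

29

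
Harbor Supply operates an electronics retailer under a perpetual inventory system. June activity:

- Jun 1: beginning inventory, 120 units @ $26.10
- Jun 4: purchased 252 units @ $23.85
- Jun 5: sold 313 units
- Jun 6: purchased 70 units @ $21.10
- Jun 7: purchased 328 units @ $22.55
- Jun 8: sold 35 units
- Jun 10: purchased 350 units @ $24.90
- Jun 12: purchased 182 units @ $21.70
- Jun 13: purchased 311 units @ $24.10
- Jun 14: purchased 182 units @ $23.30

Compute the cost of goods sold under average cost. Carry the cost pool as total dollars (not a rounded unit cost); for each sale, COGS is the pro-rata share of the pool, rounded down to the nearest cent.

COGS = $8,482.85

After Jun 1: 120 on hand, pool $3,132.00 (≈ $26.1000 each)
After Jun 4: 372 on hand, pool $9,142.20 (≈ $24.5758 each)
Jun 5, sell 313: 313/372 × $9,142.20 → $7,692.22
After Jun 6: 129 on hand, pool $2,926.98 (≈ $22.6898 each)
After Jun 7: 457 on hand, pool $10,323.38 (≈ $22.5895 each)
Jun 8, sell 35: 35/457 × $10,323.38 → $790.63
After Jun 10: 772 on hand, pool $18,247.75 (≈ $23.6370 each)
After Jun 12: 954 on hand, pool $22,197.15 (≈ $23.2675 each)
After Jun 13: 1265 on hand, pool $29,692.25 (≈ $23.4721 each)
After Jun 14: 1447 on hand, pool $33,932.85 (≈ $23.4505 each)
Total COGS = $7,692.22 + $790.63 = $8,482.85
Ending inventory (cost pool remaining) = $33,932.85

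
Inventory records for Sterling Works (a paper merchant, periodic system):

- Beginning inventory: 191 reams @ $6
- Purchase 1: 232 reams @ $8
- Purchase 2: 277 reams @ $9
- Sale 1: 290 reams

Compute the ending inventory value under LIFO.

Ending inventory = $2,898

Sale 1 (290) [LIFO — newest first]: 277 @ $9 + 13 @ $8 = $2,597
Ending inventory: 191 @ $6 + 219 @ $8 = $2,898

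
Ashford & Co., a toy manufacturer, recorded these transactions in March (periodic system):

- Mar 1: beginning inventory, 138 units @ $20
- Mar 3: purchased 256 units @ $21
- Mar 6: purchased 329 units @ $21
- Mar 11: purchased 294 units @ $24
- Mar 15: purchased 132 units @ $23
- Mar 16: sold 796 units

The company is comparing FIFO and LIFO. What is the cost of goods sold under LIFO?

COGS = $17,862

FIFO COGS: 138 @ $20 + 256 @ $21 + 329 @ $21 + 73 @ $24 = $16,797
LIFO COGS: 132 @ $23 + 294 @ $24 + 329 @ $21 + 41 @ $21 = $17,862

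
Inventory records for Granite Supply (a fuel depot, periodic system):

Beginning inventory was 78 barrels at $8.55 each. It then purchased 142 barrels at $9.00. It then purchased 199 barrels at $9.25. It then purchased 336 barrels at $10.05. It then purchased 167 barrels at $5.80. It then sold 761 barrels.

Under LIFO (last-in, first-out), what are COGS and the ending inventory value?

COGS = $6,717.15; ending inventory = $1,413.90

Sale 1 (761) [LIFO — newest first]: 167 @ $5.80 + 336 @ $10.05 + 199 @ $9.25 + 59 @ $9.00 = $6,717.15
Ending inventory: 78 @ $8.55 + 83 @ $9.00 = $1,413.90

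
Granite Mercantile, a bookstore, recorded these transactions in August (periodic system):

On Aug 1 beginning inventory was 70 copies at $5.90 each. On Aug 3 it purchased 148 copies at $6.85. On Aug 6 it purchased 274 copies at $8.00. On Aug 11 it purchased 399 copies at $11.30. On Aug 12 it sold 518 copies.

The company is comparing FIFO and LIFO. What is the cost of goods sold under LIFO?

COGS = $5,460.70

FIFO COGS: 70 @ $5.90 + 148 @ $6.85 + 274 @ $8.00 + 26 @ $11.30 = $3,912.60
LIFO COGS: 399 @ $11.30 + 119 @ $8.00 = $5,460.70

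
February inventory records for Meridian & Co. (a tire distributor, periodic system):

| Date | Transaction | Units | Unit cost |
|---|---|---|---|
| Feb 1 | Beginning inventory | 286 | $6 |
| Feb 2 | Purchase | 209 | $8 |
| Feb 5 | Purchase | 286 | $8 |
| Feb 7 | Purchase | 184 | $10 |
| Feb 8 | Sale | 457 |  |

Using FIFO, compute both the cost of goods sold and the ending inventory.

COGS = $3,084; ending inventory = $4,432

Feb 8, 457 sold [FIFO — oldest first]: 286 @ $6 + 171 @ $8 = $3,084
Ending inventory: 38 @ $8 + 286 @ $8 + 184 @ $10 = $4,432
Check: goods available $7,516 = COGS $3,084 + ending $4,432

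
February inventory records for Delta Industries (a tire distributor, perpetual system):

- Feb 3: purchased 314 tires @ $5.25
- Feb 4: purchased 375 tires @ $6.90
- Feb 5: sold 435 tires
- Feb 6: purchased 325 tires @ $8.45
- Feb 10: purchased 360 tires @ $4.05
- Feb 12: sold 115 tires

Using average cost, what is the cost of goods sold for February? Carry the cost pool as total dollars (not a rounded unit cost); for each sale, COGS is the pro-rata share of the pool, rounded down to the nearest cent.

After Feb 3: 314 on hand, pool $1,648.50 (≈ $5.2500 each)
After Feb 4: 689 on hand, pool $4,236.00 (≈ $6.1480 each)
Feb 5, sell 435: 435/689 × $4,236.00 → $2,674.39
After Feb 6: 579 on hand, pool $4,307.86 (≈ $7.4402 each)
After Feb 10: 939 on hand, pool $5,765.86 (≈ $6.1404 each)
Feb 12, sell 115: 115/939 × $5,765.86 → $706.14
Total COGS = $2,674.39 + $706.14 = $3,380.53
Ending inventory (cost pool remaining) = $5,059.72
Check: goods available $8,440.25 = COGS $3,380.53 + ending $5,059.72

COGS = $3,380.53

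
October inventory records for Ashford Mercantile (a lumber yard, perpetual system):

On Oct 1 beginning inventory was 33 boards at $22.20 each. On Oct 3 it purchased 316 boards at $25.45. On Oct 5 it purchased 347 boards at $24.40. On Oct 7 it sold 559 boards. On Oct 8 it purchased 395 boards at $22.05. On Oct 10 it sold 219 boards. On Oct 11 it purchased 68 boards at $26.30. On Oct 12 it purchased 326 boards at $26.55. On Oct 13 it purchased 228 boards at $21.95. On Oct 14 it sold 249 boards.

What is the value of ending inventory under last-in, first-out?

Ending inventory = $17,146.35

Oct 7, 559 sold [LIFO — newest first]: 347 @ $24.40 + 212 @ $25.45 = $13,862.20
Oct 10, 219 sold [LIFO — newest first]: 219 @ $22.05 = $4,828.95
Oct 14, 249 sold [LIFO — newest first]: 228 @ $21.95 + 21 @ $26.55 = $5,562.15
Total COGS = $13,862.20 + $4,828.95 + $5,562.15 = $24,253.30
Ending inventory: 33 @ $22.20 + 104 @ $25.45 + 176 @ $22.05 + 68 @ $26.30 + 305 @ $26.55 = $17,146.35
Check: goods available $41,399.65 = COGS $24,253.30 + ending $17,146.35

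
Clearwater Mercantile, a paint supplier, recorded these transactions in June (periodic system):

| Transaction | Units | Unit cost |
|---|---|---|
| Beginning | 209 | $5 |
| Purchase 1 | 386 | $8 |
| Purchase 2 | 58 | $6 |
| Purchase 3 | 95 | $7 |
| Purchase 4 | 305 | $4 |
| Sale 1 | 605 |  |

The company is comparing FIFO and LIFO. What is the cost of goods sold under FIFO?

COGS = $4,193

FIFO COGS: 209 @ $5 + 386 @ $8 + 10 @ $6 = $4,193
LIFO COGS: 305 @ $4 + 95 @ $7 + 58 @ $6 + 147 @ $8 = $3,409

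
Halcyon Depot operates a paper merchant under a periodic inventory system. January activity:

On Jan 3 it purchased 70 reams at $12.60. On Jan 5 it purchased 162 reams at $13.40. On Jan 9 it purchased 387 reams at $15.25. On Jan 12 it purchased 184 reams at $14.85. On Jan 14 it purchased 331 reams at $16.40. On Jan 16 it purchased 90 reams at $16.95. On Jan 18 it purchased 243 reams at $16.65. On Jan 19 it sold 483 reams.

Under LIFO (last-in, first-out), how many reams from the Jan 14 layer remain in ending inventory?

181

Jan 19, 483 sold [LIFO — newest first]: 243 @ $16.65 + 90 @ $16.95 + 150 @ $16.40 = $8,031.45
Ending inventory: 70 @ $12.60 + 162 @ $13.40 + 387 @ $15.25 + 184 @ $14.85 + 181 @ $16.40 = $14,655.35
Check: goods available $22,686.80 = COGS $8,031.45 + ending $14,655.35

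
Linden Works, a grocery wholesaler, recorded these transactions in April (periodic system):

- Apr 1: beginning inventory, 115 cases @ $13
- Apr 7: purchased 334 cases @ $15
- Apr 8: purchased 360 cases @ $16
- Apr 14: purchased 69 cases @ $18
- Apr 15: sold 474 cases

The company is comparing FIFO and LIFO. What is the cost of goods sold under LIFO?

COGS = $7,677

FIFO COGS: 115 @ $13 + 334 @ $15 + 25 @ $16 = $6,905
LIFO COGS: 69 @ $18 + 360 @ $16 + 45 @ $15 = $7,677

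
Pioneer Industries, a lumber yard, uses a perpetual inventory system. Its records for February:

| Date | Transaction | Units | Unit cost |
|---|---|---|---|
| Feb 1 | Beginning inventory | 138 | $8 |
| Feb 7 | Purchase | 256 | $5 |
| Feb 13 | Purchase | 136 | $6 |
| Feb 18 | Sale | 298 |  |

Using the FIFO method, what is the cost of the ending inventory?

Ending inventory = $1,296

Feb 18, 298 sold [FIFO — oldest first]: 138 @ $8 + 160 @ $5 = $1,904
Ending inventory: 96 @ $5 + 136 @ $6 = $1,296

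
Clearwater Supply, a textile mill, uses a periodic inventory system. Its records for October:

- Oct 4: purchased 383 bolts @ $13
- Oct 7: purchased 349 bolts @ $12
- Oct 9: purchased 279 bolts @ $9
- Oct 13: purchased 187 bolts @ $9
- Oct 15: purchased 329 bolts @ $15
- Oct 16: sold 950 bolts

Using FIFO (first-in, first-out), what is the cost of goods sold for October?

Oct 16, 950 sold [FIFO — oldest first]: 383 @ $13 + 349 @ $12 + 218 @ $9 = $11,129
Ending inventory: 61 @ $9 + 187 @ $9 + 329 @ $15 = $7,167
Check: goods available $18,296 = COGS $11,129 + ending $7,167

COGS = $11,129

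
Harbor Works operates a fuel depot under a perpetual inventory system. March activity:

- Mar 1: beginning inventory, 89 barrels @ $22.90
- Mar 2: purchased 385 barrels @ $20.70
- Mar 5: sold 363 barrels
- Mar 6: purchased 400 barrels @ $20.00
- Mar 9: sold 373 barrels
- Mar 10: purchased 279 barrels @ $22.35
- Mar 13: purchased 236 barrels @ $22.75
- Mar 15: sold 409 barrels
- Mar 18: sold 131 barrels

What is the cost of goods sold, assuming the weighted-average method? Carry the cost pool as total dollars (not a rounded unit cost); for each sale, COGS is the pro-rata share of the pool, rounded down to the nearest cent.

COGS = $27,120.70

After Mar 1: 89 on hand, pool $2,038.10 (≈ $22.9000 each)
After Mar 2: 474 on hand, pool $10,007.60 (≈ $21.1131 each)
Mar 5, sell 363: 363/474 × $10,007.60 → $7,664.04
After Mar 6: 511 on hand, pool $10,343.56 (≈ $20.2418 each)
Mar 9, sell 373: 373/511 × $10,343.56 → $7,550.19
After Mar 10: 417 on hand, pool $9,029.02 (≈ $21.6523 each)
After Mar 13: 653 on hand, pool $14,398.02 (≈ $22.0490 each)
Mar 15, sell 409: 409/653 × $14,398.02 → $9,018.05
Mar 18, sell 131: 131/244 × $5,379.97 → $2,888.42
Total COGS = $7,664.04 + $7,550.19 + $9,018.05 + $2,888.42 = $27,120.70
Ending inventory (cost pool remaining) = $2,491.55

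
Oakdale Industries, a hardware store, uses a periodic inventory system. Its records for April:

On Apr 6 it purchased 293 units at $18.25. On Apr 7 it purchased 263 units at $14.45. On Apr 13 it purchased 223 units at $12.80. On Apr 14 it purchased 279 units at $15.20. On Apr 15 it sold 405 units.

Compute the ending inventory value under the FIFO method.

Ending inventory = $9,277.15

Apr 15, 405 sold [FIFO — oldest first]: 293 @ $18.25 + 112 @ $14.45 = $6,965.65
Ending inventory: 151 @ $14.45 + 223 @ $12.80 + 279 @ $15.20 = $9,277.15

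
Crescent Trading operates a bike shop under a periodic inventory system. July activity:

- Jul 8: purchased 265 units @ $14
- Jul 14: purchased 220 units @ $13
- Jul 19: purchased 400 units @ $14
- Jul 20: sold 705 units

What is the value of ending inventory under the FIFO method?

Jul 20, 705 sold [FIFO — oldest first]: 265 @ $14 + 220 @ $13 + 220 @ $14 = $9,650
Ending inventory: 180 @ $14 = $2,520
Check: goods available $12,170 = COGS $9,650 + ending $2,520

Ending inventory = $2,520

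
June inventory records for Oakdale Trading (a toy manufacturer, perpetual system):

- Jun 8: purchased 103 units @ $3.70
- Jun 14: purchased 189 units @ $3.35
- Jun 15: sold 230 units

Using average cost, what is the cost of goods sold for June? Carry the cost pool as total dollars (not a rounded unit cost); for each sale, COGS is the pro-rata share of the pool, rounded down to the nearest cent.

COGS = $798.89

After Jun 8: 103 on hand, pool $381.10 (≈ $3.7000 each)
After Jun 14: 292 on hand, pool $1,014.25 (≈ $3.4735 each)
Jun 15, sell 230: 230/292 × $1,014.25 → $798.89
Ending inventory (cost pool remaining) = $215.36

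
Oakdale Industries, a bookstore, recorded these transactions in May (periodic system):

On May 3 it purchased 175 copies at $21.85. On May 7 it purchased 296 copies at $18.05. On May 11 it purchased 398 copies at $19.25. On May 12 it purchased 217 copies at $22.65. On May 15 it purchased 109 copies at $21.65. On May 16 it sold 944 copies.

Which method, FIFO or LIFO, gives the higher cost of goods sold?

FIFO COGS: 175 @ $21.85 + 296 @ $18.05 + 398 @ $19.25 + 75 @ $22.65 = $18,526.80
LIFO COGS: 109 @ $21.65 + 217 @ $22.65 + 398 @ $19.25 + 220 @ $18.05 = $18,907.40

LIFO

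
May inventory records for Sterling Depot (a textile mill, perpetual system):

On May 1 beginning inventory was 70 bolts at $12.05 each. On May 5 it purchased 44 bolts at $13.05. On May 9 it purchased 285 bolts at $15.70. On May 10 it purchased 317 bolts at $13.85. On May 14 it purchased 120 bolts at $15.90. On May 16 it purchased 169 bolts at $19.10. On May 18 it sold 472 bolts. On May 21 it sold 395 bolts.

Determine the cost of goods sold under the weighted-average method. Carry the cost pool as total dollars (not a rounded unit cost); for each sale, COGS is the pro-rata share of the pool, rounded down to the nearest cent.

COGS = $13,301.37

After May 1: 70 on hand, pool $843.50 (≈ $12.0500 each)
After May 5: 114 on hand, pool $1,417.70 (≈ $12.4360 each)
After May 9: 399 on hand, pool $5,892.20 (≈ $14.7674 each)
After May 10: 716 on hand, pool $10,282.65 (≈ $14.3612 each)
After May 14: 836 on hand, pool $12,190.65 (≈ $14.5821 each)
After May 16: 1005 on hand, pool $15,418.55 (≈ $15.3418 each)
May 18, sell 472: 472/1005 × $15,418.55 → $7,241.34
May 21, sell 395: 395/533 × $8,177.21 → $6,060.03
Total COGS = $7,241.34 + $6,060.03 = $13,301.37
Ending inventory (cost pool remaining) = $2,117.18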